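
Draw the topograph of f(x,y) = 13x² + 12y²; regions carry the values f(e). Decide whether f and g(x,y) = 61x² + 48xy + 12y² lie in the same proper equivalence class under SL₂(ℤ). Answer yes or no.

D₁ = -624, D₂ = -624
f: flip: (13,0,12)→(12,0,13)
f: reduced (well bottom): (12,0,13) with a≤c, −a<b≤a
g: flip: (61,48,12)→(12,-48,61)
g: translate: b→0 (≡-48 mod 24), so (12,-48,61)→(12,0,13)
g: reduced (well bottom): (12,0,13) with a≤c, −a<b≤a
reduced forms (12, 0, 13) vs (12, 0, 13) ⇒ equivalent

yes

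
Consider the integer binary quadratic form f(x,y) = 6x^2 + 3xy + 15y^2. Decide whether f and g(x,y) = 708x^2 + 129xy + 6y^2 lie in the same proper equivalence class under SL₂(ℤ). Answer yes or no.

D₁ = -351, D₂ = -351
f: reduced (well bottom): (6,3,15) with a≤c, −a<b≤a
g: flip: (708,129,6)→(6,-129,708)
g: translate: b→3 (≡-129 mod 12), so (6,-129,708)→(6,3,15)
g: reduced (well bottom): (6,3,15) with a≤c, −a<b≤a
reduced forms (6, 3, 15) vs (6, 3, 15) ⇒ equivalent

yes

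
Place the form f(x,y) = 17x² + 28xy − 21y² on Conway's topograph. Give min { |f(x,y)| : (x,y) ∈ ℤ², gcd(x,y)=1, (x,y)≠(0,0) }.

river: ρ → (-21,14,24)
river: ρ → (24,34,-11)
river: ρ → (-11,32,27)
river: ρ → (27,22,-16)
river: ρ → (-16,42,7)
river: ρ → (7,42,-16)
river: ρ → (-16,22,27)
river: ρ → (27,32,-11)
river: ρ → (-11,34,24)
river: ρ → (24,14,-21)
river: ρ → (-21,28,17)
river: ρ → (17,40,-9)
river: ρ → (-9,32,33)
river: ρ → (33,34,-8)
river: ρ → (-8,46,3)
river: ρ → (3,44,-23)
river: ρ → (-23,2,24)
river: ρ → (24,46,-1)
river: ρ → (-1,46,24)
river: ρ → (24,2,-23)
river: ρ → (-23,44,3)
river: ρ → (3,46,-8)
river: ρ → (-8,34,33)
river: ρ → (33,32,-9)
river: ρ → (-9,40,17)
river: ρ → (17,28,-21)
closes: descent 0, river 26
min |a| on river = 1

1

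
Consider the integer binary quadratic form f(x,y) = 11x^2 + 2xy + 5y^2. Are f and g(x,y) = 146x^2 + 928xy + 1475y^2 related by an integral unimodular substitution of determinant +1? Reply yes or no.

D₁ = -216, D₂ = -216
f: flip: (11,2,5)→(5,-2,11)
f: reduced (well bottom): (5,-2,11) with a≤c, −a<b≤a
g: translate: b→52 (≡928 mod 292), so (146,928,1475)→(146,52,5)
g: flip: (146,52,5)→(5,-52,146)
g: translate: b→-2 (≡-52 mod 10), so (5,-52,146)→(5,-2,11)
g: reduced (well bottom): (5,-2,11) with a≤c, −a<b≤a
reduced forms (5, -2, 11) vs (5, -2, 11) ⇒ equivalent

yes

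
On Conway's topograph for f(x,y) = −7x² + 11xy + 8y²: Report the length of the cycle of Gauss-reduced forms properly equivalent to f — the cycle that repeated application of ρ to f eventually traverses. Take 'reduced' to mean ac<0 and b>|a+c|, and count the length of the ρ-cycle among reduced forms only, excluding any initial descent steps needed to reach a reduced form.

D = 345, ⌊√D⌋ = 18
river: ρ → (8,5,-10)
river: ρ → (-10,15,3)
river: ρ → (3,15,-10)
river: ρ → (-10,5,8)
river: ρ → (8,11,-7)
river: ρ → (-7,17,2)
river: ρ → (2,15,-15)
river: ρ → (-15,15,2)
river: ρ → (2,17,-7)
river: ρ → (-7,11,8)
ρ-cycle length = 10 (tail of 0 descent steps not counted)

10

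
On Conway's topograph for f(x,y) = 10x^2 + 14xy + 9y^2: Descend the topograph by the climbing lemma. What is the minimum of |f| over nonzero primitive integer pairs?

translate: b→-6 (≡14 mod 20), so (10,14,9)→(10,-6,5)
flip: (10,-6,5)→(5,6,10)
translate: b→-4 (≡6 mod 10), so (5,6,10)→(5,-4,9)
reduced (well bottom): (5,-4,9) with a≤c, −a<b≤a
well minimum = a = 5

5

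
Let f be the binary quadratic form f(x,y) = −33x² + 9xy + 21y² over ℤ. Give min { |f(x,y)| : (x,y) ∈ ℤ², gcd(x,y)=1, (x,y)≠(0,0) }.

descent: ρ → (21,33,-21)  [lands on river]
river: ρ → (-21,51,3)
river: ρ → (3,51,-21)
river: ρ → (-21,33,21)
river: ρ → (21,51,-3)
river: ρ → (-3,51,21)
closes: descent 1, river 6
min |a| on river = 3

3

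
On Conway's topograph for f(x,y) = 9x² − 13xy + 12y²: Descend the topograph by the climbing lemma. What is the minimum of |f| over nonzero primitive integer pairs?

translate: b→5 (≡-13 mod 18), so (9,-13,12)→(9,5,8)
flip: (9,5,8)→(8,-5,9)
reduced (well bottom): (8,-5,9) with a≤c, −a<b≤a
well minimum = a = 8

8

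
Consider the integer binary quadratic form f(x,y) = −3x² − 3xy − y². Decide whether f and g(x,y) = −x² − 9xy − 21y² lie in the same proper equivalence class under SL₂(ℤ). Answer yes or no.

D₁ = -3, D₂ = -3
f is negative-definite; reduce −f:
−f: flip: (3,3,1)→(1,-3,3)
−f: translate: b→1 (≡-3 mod 2), so (1,-3,3)→(1,1,1)
−f: reduced (well bottom): (1,1,1) with a≤c, −a<b≤a
flip sign back: reduced form of f is (-1,-1,-1)
g is negative-definite; reduce −g:
−g: translate: b→1 (≡9 mod 2), so (1,9,21)→(1,1,1)
−g: reduced (well bottom): (1,1,1) with a≤c, −a<b≤a
flip sign back: reduced form of g is (-1,-1,-1)
reduced forms (-1, -1, -1) vs (-1, -1, -1) ⇒ equivalent

yes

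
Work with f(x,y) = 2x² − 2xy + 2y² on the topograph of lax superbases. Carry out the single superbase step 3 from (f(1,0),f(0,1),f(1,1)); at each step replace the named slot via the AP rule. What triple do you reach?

start (2,2,2) = (f(1,0),f(0,1),f(1,1))
replace slot 3: 2·(2+2) − 2 = 6 → (2,2,6)

2,2,6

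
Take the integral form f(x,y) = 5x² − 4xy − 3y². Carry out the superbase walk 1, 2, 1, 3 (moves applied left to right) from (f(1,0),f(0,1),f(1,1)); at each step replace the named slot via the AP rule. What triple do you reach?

start (5,-3,-2) = (f(1,0),f(0,1),f(1,1))
replace slot 1: 2·((-3)+(-2)) − 5 = -15 → (-15,-3,-2)
replace slot 2: 2·((-15)+(-2)) − (-3) = -31 → (-15,-31,-2)
replace slot 1: 2·((-31)+(-2)) − (-15) = -51 → (-51,-31,-2)
replace slot 3: 2·((-51)+(-31)) − (-2) = -162 → (-51,-31,-162)

-51,-31,-162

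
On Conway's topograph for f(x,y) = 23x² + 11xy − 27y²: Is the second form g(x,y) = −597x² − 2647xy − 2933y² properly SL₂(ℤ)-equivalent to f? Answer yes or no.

D₁ = 2605, D₂ = 2605
river cycle of f (length 10): (-27, 43, 7), (7, 41, -33), (-33, 25, 15), (15, 35, -23), (-23, 11, 27), (27, 43, -7), (-7, 41, 33), (33, 25, -15), (-15, 35, 23), (23, 11, -27)
river cycle of g (length 10): (-27, 43, 7), (7, 41, -33), (-33, 25, 15), (15, 35, -23), (-23, 11, 27), (27, 43, -7), (-7, 41, 33), (33, 25, -15), (-15, 35, 23), (23, 11, -27)
cycles coincide ⇒ equivalent

yes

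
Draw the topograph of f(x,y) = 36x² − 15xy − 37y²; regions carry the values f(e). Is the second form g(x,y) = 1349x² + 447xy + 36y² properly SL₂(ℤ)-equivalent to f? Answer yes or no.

D₁ = 5553, D₂ = 5553
river cycle of f (length 64): (-37, 15, 36), (36, 57, -16), (-16, 71, 8), (8, 73, -7), (-7, 67, 38), (38, 9, -36), (-36, 63, 11), (11, 69, -18), (-18, 39, 56), (56, 73, -1), … (54 more)
river cycle of g (length 64): (36, 57, -16), (-16, 71, 8), (8, 73, -7), (-7, 67, 38), (38, 9, -36), (-36, 63, 11), (11, 69, -18), (-18, 39, 56), (56, 73, -1), (-1, 73, 56), … (54 more)
cycles coincide ⇒ equivalent

yes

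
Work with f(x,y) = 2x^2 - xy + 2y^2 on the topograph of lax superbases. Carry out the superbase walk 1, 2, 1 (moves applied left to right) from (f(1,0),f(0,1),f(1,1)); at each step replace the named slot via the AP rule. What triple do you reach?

start (2,2,3) = (f(1,0),f(0,1),f(1,1))
replace slot 1: 2·(2+3) − 2 = 8 → (8,2,3)
replace slot 2: 2·(8+3) − 2 = 20 → (8,20,3)
replace slot 1: 2·(20+3) − 8 = 38 → (38,20,3)

38,20,3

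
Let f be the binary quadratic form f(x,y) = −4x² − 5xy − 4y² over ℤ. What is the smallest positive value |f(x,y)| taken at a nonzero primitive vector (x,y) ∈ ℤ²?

translate: b→-3 (≡5 mod 8), so (4,5,4)→(4,-3,3)
flip: (4,-3,3)→(3,3,4)
reduced (well bottom): (3,3,4) with a≤c, −a<b≤a
well minimum |f| = |-3| = 3 (negative-definite)

3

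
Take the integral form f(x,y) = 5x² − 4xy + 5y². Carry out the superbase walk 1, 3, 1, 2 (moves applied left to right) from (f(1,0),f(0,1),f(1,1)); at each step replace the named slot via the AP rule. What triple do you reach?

start (5,5,6) = (f(1,0),f(0,1),f(1,1))
replace slot 1: 2·(5+6) − 5 = 17 → (17,5,6)
replace slot 3: 2·(17+5) − 6 = 38 → (17,5,38)
replace slot 1: 2·(5+38) − 17 = 69 → (69,5,38)
replace slot 2: 2·(69+38) − 5 = 209 → (69,209,38)

69,209,38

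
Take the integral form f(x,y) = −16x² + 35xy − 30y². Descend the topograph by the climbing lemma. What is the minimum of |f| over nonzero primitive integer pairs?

translate: b→-3 (≡-35 mod 32), so (16,-35,30)→(16,-3,11)
flip: (16,-3,11)→(11,3,16)
reduced (well bottom): (11,3,16) with a≤c, −a<b≤a
well minimum |f| = |-11| = 11 (negative-definite)

11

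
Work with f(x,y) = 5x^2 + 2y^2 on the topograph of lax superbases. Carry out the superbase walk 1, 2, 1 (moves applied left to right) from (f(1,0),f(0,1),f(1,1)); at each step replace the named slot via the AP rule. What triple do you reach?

start (5,2,7) = (f(1,0),f(0,1),f(1,1))
replace slot 1: 2·(2+7) − 5 = 13 → (13,2,7)
replace slot 2: 2·(13+7) − 2 = 38 → (13,38,7)
replace slot 1: 2·(38+7) − 13 = 77 → (77,38,7)

77,38,7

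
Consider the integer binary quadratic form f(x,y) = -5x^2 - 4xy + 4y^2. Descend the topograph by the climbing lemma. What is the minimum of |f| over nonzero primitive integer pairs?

descent: ρ → (4,4,-5)  [lands on river]
river: ρ → (-5,6,3)
river: ρ → (3,6,-5)
river: ρ → (-5,4,4)
closes: descent 1, river 4
min |a| on river = 3

3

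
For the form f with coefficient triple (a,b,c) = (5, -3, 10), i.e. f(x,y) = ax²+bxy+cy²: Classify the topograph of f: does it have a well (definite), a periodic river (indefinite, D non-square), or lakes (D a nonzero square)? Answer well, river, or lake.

D = b²−4ac = (-3)² − 4·5·10 = -191
D < 0 ⇒ definite ⇒ every region one sign ⇒ single well

well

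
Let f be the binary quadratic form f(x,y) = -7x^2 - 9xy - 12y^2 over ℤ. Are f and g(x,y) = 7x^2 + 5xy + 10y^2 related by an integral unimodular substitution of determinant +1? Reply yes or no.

D₁ = -255, D₂ = -255
f is negative-definite; reduce −f:
−f: translate: b→-5 (≡9 mod 14), so (7,9,12)→(7,-5,10)
−f: reduced (well bottom): (7,-5,10) with a≤c, −a<b≤a
flip sign back: reduced form of f is (-7,5,-10)
g: reduced (well bottom): (7,5,10) with a≤c, −a<b≤a
reduced forms (-7, 5, -10) vs (7, 5, 10) ⇒ inequivalent

no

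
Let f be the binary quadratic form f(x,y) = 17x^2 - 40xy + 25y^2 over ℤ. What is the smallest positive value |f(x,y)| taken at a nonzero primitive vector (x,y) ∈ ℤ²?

translate: b→-6 (≡-40 mod 34), so (17,-40,25)→(17,-6,2)
flip: (17,-6,2)→(2,6,17)
translate: b→2 (≡6 mod 4), so (2,6,17)→(2,2,13)
reduced (well bottom): (2,2,13) with a≤c, −a<b≤a
well minimum = a = 2

2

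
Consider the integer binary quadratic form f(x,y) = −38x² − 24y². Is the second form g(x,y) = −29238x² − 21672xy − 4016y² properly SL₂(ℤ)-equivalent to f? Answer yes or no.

D₁ = -3648, D₂ = -3648
f is negative-definite; reduce −f:
−f: flip: (38,0,24)→(24,0,38)
−f: reduced (well bottom): (24,0,38) with a≤c, −a<b≤a
flip sign back: reduced form of f is (-24,0,-38)
g is negative-definite; reduce −g:
−g: flip: (29238,21672,4016)→(4016,-21672,29238)
−g: translate: b→2424 (≡-21672 mod 8032), so (4016,-21672,29238)→(4016,2424,366)
−g: flip: (4016,2424,366)→(366,-2424,4016)
−g: translate: b→-228 (≡-2424 mod 732), so (366,-2424,4016)→(366,-228,38)
−g: flip: (366,-228,38)→(38,228,366)
−g: translate: b→0 (≡228 mod 76), so (38,228,366)→(38,0,24)
−g: flip: (38,0,24)→(24,0,38)
−g: reduced (well bottom): (24,0,38) with a≤c, −a<b≤a
flip sign back: reduced form of g is (-24,0,-38)
reduced forms (-24, 0, -38) vs (-24, 0, -38) ⇒ equivalent

yes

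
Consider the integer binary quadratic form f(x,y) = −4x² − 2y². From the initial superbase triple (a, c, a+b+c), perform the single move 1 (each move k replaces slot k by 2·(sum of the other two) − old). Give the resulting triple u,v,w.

start (-4,-2,-6) = (f(1,0),f(0,1),f(1,1))
replace slot 1: 2·((-2)+(-6)) − (-4) = -12 → (-12,-2,-6)

-12,-2,-6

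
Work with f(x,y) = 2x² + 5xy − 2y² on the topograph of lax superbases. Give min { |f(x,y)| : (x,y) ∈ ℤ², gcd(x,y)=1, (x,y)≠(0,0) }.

river: ρ → (-2,3,4)
river: ρ → (4,5,-1)
river: ρ → (-1,5,4)
river: ρ → (4,3,-2)
river: ρ → (-2,5,2)
river: ρ → (2,3,-4)
river: ρ → (-4,5,1)
river: ρ → (1,5,-4)
river: ρ → (-4,3,2)
river: ρ → (2,5,-2)
closes: descent 0, river 10
min |a| on river = 1

1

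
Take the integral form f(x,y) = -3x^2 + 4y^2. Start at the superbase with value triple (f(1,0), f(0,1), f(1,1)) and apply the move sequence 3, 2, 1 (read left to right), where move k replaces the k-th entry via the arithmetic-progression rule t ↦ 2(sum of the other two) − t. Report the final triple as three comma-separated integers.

start (-3,4,1) = (f(1,0),f(0,1),f(1,1))
replace slot 3: 2·((-3)+4) − 1 = 1 → (-3,4,1)
replace slot 2: 2·((-3)+1) − 4 = -8 → (-3,-8,1)
replace slot 1: 2·((-8)+1) − (-3) = -11 → (-11,-8,1)

-11,-8,1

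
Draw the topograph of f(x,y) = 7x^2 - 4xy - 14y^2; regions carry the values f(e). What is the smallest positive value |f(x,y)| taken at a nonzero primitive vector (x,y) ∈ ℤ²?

descent: ρ → (-14,4,7)
descent: ρ → (7,10,-11)  [lands on river]
river: ρ → (-11,12,6)
river: ρ → (6,12,-11)
river: ρ → (-11,10,7)
river: ρ → (7,18,-3)
river: ρ → (-3,18,7)
closes: descent 2, river 6
min |a| on river = 3

3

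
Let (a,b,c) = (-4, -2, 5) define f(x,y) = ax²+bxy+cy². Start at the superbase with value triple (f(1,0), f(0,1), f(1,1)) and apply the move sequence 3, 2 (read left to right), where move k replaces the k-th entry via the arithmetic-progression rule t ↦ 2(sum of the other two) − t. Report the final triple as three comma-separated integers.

start (-4,5,-1) = (f(1,0),f(0,1),f(1,1))
replace slot 3: 2·((-4)+5) − (-1) = 3 → (-4,5,3)
replace slot 2: 2·((-4)+3) − 5 = -7 → (-4,-7,3)

-4,-7,3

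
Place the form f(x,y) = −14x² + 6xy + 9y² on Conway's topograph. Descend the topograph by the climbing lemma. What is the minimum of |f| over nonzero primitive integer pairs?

river: ρ → (9,12,-11)
river: ρ → (-11,10,10)
river: ρ → (10,10,-11)
river: ρ → (-11,12,9)
river: ρ → (9,6,-14)
river: ρ → (-14,22,1)
river: ρ → (1,22,-14)
river: ρ → (-14,6,9)
closes: descent 0, river 8
min |a| on river = 1

1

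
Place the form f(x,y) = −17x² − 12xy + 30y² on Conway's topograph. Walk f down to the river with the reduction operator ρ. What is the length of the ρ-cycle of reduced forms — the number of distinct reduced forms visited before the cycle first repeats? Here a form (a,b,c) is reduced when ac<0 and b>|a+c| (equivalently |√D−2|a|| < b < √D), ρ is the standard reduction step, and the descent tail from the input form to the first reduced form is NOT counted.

D = 2184, ⌊√D⌋ = 46
descent: ρ → (30,12,-17)
descent: ρ → (-17,22,25)  [lands on river]
river: ρ → (25,28,-14)
river: ρ → (-14,28,25)
river: ρ → (25,22,-17)
river: ρ → (-17,46,1)
river: ρ → (1,46,-17)
ρ-cycle length = 6 (tail of 2 descent steps not counted)

6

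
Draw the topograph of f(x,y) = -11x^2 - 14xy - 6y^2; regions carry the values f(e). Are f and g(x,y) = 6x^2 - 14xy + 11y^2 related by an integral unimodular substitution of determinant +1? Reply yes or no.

D₁ = -68, D₂ = -68
f is negative-definite; reduce −f:
−f: translate: b→-8 (≡14 mod 22), so (11,14,6)→(11,-8,3)
−f: flip: (11,-8,3)→(3,8,11)
−f: translate: b→2 (≡8 mod 6), so (3,8,11)→(3,2,6)
−f: reduced (well bottom): (3,2,6) with a≤c, −a<b≤a
flip sign back: reduced form of f is (-3,-2,-6)
g: translate: b→-2 (≡-14 mod 12), so (6,-14,11)→(6,-2,3)
g: flip: (6,-2,3)→(3,2,6)
g: reduced (well bottom): (3,2,6) with a≤c, −a<b≤a
reduced forms (-3, -2, -6) vs (3, 2, 6) ⇒ inequivalent

no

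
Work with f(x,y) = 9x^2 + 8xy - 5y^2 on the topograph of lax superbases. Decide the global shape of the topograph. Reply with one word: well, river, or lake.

D = b²−4ac = 8² − 4·9·(-5) = 244
D > 0 non-square ⇒ indefinite ⇒ periodic river

river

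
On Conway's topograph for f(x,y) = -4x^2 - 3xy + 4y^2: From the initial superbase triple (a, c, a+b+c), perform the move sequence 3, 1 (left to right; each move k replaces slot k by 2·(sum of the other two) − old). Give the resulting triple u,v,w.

start (-4,4,-3) = (f(1,0),f(0,1),f(1,1))
replace slot 3: 2·((-4)+4) − (-3) = 3 → (-4,4,3)
replace slot 1: 2·(4+3) − (-4) = 18 → (18,4,3)

18,4,3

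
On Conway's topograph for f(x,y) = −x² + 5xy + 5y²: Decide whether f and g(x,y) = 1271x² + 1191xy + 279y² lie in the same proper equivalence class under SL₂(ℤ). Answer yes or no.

D₁ = 45, D₂ = 45
river cycle of f (length 2): (5, 5, -1), (-1, 5, 5)
river cycle of g (length 2): (5, 5, -1), (-1, 5, 5)
cycles coincide ⇒ equivalent

yes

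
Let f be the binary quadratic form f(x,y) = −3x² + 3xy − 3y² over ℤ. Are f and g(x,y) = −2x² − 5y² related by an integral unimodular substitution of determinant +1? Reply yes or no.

D₁ = -27, D₂ = -40
discriminants differ ⇒ not SL₂(ℤ)-equivalent

no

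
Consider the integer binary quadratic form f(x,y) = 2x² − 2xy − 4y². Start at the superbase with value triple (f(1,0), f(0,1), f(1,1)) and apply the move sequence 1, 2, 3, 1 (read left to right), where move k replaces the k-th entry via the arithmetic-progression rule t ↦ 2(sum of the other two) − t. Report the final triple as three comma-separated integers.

start (2,-4,-4) = (f(1,0),f(0,1),f(1,1))
replace slot 1: 2·((-4)+(-4)) − 2 = -18 → (-18,-4,-4)
replace slot 2: 2·((-18)+(-4)) − (-4) = -40 → (-18,-40,-4)
replace slot 3: 2·((-18)+(-40)) − (-4) = -112 → (-18,-40,-112)
replace slot 1: 2·((-40)+(-112)) − (-18) = -286 → (-286,-40,-112)

-286,-40,-112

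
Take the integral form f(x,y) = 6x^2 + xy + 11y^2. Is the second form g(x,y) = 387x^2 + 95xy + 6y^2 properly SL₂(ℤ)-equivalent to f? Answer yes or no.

D₁ = -263, D₂ = -263
f: reduced (well bottom): (6,1,11) with a≤c, −a<b≤a
g: flip: (387,95,6)→(6,-95,387)
g: translate: b→1 (≡-95 mod 12), so (6,-95,387)→(6,1,11)
g: reduced (well bottom): (6,1,11) with a≤c, −a<b≤a
reduced forms (6, 1, 11) vs (6, 1, 11) ⇒ equivalent

yes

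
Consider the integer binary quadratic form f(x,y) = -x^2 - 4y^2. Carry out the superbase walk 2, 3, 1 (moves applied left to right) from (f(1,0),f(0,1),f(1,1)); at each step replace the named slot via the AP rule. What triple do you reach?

start (-1,-4,-5) = (f(1,0),f(0,1),f(1,1))
replace slot 2: 2·((-1)+(-5)) − (-4) = -8 → (-1,-8,-5)
replace slot 3: 2·((-1)+(-8)) − (-5) = -13 → (-1,-8,-13)
replace slot 1: 2·((-8)+(-13)) − (-1) = -41 → (-41,-8,-13)

-41,-8,-13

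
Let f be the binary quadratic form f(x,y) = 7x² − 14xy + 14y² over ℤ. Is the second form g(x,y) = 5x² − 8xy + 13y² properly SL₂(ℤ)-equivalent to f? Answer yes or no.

D₁ = -196, D₂ = -196
f: translate: b→0 (≡-14 mod 14), so (7,-14,14)→(7,0,7)
f: reduced (well bottom): (7,0,7) with a≤c, −a<b≤a
g: translate: b→2 (≡-8 mod 10), so (5,-8,13)→(5,2,10)
g: reduced (well bottom): (5,2,10) with a≤c, −a<b≤a
reduced forms (7, 0, 7) vs (5, 2, 10) ⇒ inequivalent

no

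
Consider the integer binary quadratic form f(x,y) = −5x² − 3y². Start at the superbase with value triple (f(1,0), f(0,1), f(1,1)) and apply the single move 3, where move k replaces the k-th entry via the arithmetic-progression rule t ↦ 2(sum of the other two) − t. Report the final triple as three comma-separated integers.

start (-5,-3,-8) = (f(1,0),f(0,1),f(1,1))
replace slot 3: 2·((-5)+(-3)) − (-8) = -8 → (-5,-3,-8)

-5,-3,-8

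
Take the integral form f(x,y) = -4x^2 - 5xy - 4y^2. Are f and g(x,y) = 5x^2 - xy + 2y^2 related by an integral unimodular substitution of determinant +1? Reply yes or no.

D₁ = -39, D₂ = -39
f is negative-definite; reduce −f:
−f: translate: b→-3 (≡5 mod 8), so (4,5,4)→(4,-3,3)
−f: flip: (4,-3,3)→(3,3,4)
−f: reduced (well bottom): (3,3,4) with a≤c, −a<b≤a
flip sign back: reduced form of f is (-3,-3,-4)
g: flip: (5,-1,2)→(2,1,5)
g: reduced (well bottom): (2,1,5) with a≤c, −a<b≤a
reduced forms (-3, -3, -4) vs (2, 1, 5) ⇒ inequivalent

no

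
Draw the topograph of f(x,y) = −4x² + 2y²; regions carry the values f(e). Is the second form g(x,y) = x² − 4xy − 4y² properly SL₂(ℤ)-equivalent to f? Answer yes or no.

D₁ = 32, D₂ = 32
river cycle of f (length 2): (2, 4, -2), (-2, 4, 2)
river cycle of g (length 2): (-4, 4, 1), (1, 4, -4)
cycles differ ⇒ inequivalent

no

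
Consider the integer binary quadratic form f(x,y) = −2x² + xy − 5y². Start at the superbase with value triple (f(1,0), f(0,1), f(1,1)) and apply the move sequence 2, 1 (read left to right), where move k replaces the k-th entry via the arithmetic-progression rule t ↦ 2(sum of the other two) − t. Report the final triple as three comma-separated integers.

start (-2,-5,-6) = (f(1,0),f(0,1),f(1,1))
replace slot 2: 2·((-2)+(-6)) − (-5) = -11 → (-2,-11,-6)
replace slot 1: 2·((-11)+(-6)) − (-2) = -32 → (-32,-11,-6)

-32,-11,-6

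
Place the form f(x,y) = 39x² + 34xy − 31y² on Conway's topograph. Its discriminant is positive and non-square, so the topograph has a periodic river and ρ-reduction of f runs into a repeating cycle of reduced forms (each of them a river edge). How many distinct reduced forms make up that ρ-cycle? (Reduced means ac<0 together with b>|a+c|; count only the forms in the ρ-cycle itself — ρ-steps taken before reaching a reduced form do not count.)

D = 5992, ⌊√D⌋ = 77
river: ρ → (-31,28,42)
river: ρ → (42,56,-17)
river: ρ → (-17,46,57)
river: ρ → (57,68,-6)
river: ρ → (-6,76,9)
river: ρ → (9,68,-38)
river: ρ → (-38,8,39)
river: ρ → (39,70,-7)
river: ρ → (-7,70,39)
river: ρ → (39,8,-38)
river: ρ → (-38,68,9)
river: ρ → (9,76,-6)
river: ρ → (-6,68,57)
river: ρ → (57,46,-17)
river: ρ → (-17,56,42)
river: ρ → (42,28,-31)
river: ρ → (-31,34,39)
river: ρ → (39,44,-26)
river: ρ → (-26,60,23)
river: ρ → (23,32,-54)
river: ρ → (-54,76,1)
river: ρ → (1,76,-54)
river: ρ → (-54,32,23)
river: ρ → (23,60,-26)
river: ρ → (-26,44,39)
river: ρ → (39,34,-31)
ρ-cycle length = 26 (tail of 0 descent steps not counted)

26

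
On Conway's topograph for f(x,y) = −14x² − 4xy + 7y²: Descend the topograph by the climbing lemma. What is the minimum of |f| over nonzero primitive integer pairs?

descent: ρ → (7,18,-3)  [lands on river]
river: ρ → (-3,18,7)
river: ρ → (7,10,-11)
river: ρ → (-11,12,6)
river: ρ → (6,12,-11)
river: ρ → (-11,10,7)
closes: descent 1, river 6
min |a| on river = 3

3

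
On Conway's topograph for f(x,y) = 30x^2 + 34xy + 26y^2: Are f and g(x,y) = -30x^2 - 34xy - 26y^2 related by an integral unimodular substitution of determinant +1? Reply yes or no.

D₁ = -1964, D₂ = -1964
f: translate: b→-26 (≡34 mod 60), so (30,34,26)→(30,-26,22)
f: flip: (30,-26,22)→(22,26,30)
f: translate: b→-18 (≡26 mod 44), so (22,26,30)→(22,-18,26)
f: reduced (well bottom): (22,-18,26) with a≤c, −a<b≤a
g is negative-definite; reduce −g:
−g: translate: b→-26 (≡34 mod 60), so (30,34,26)→(30,-26,22)
−g: flip: (30,-26,22)→(22,26,30)
−g: translate: b→-18 (≡26 mod 44), so (22,26,30)→(22,-18,26)
−g: reduced (well bottom): (22,-18,26) with a≤c, −a<b≤a
flip sign back: reduced form of g is (-22,18,-26)
reduced forms (22, -18, 26) vs (-22, 18, -26) ⇒ inequivalent

no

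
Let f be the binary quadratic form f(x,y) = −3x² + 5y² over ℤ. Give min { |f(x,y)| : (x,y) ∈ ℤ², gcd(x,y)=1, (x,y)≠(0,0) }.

descent: ρ → (5,0,-3)
descent: ρ → (-3,6,2)  [lands on river]
river: ρ → (2,6,-3)
closes: descent 2, river 2
min |a| on river = 2

2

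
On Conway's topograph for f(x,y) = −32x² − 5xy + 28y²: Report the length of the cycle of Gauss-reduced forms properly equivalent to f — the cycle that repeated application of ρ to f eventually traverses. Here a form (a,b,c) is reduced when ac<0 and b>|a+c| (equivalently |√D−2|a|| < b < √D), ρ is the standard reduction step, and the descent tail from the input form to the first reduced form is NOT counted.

D = 3609, ⌊√D⌋ = 60
descent: ρ → (28,5,-32)  [lands on river]
river: ρ → (-32,59,1)
river: ρ → (1,59,-32)
river: ρ → (-32,5,28)
river: ρ → (28,51,-9)
river: ρ → (-9,57,10)
river: ρ → (10,43,-44)
river: ρ → (-44,45,9)
river: ρ → (9,45,-44)
river: ρ → (-44,43,10)
river: ρ → (10,57,-9)
river: ρ → (-9,51,28)
ρ-cycle length = 12 (tail of 1 descent step not counted)

12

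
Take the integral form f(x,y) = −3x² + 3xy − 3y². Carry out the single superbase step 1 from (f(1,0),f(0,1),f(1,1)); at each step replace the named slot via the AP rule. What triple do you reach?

start (-3,-3,-3) = (f(1,0),f(0,1),f(1,1))
replace slot 1: 2·((-3)+(-3)) − (-3) = -9 → (-9,-3,-3)

-9,-3,-3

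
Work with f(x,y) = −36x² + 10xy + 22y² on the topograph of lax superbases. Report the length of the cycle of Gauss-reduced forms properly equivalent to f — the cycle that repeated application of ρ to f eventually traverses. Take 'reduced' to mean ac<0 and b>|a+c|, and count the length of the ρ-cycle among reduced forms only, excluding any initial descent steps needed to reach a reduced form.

D = 3268, ⌊√D⌋ = 57
descent: ρ → (22,34,-24)  [lands on river]
river: ρ → (-24,14,32)
river: ρ → (32,50,-6)
river: ρ → (-6,46,48)
river: ρ → (48,50,-4)
river: ρ → (-4,54,22)
ρ-cycle length = 6 (tail of 1 descent step not counted)

6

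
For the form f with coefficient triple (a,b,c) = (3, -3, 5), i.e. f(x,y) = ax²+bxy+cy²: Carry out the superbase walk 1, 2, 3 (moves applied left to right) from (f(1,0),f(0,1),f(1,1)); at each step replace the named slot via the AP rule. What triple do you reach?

start (3,5,5) = (f(1,0),f(0,1),f(1,1))
replace slot 1: 2·(5+5) − 3 = 17 → (17,5,5)
replace slot 2: 2·(17+5) − 5 = 39 → (17,39,5)
replace slot 3: 2·(17+39) − 5 = 107 → (17,39,107)

17,39,107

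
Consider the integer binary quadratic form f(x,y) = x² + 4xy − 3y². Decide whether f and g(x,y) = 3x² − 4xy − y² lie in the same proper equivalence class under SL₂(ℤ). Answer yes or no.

D₁ = 28, D₂ = 28
river cycle of f (length 4): (-3, 2, 2), (2, 2, -3), (-3, 4, 1), (1, 4, -3)
river cycle of g (length 4): (-1, 4, 3), (3, 2, -2), (-2, 2, 3), (3, 4, -1)
cycles differ ⇒ inequivalent

no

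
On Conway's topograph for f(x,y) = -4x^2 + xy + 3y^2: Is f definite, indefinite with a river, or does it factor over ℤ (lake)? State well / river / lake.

D = b²−4ac = 1² − 4·(-4)·3 = 49
D = 7² is a perfect square ⇒ form factors over ℤ ⇒ lakes

lake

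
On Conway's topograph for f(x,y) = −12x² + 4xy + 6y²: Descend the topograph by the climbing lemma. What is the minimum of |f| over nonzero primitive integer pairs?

descent: ρ → (6,8,-10)  [lands on river]
river: ρ → (-10,12,4)
river: ρ → (4,12,-10)
river: ρ → (-10,8,6)
river: ρ → (6,16,-2)
river: ρ → (-2,16,6)
closes: descent 1, river 6
min |a| on river = 2

2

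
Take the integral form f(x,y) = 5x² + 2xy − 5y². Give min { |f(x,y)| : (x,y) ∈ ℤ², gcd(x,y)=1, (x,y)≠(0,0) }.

river: ρ → (-5,8,2)
river: ρ → (2,8,-5)
river: ρ → (-5,2,5)
river: ρ → (5,8,-2)
river: ρ → (-2,8,5)
river: ρ → (5,2,-5)
closes: descent 0, river 6
min |a| on river = 2

2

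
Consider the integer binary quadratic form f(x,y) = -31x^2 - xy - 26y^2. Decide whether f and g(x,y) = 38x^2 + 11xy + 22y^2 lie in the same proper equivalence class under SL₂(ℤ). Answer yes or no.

D₁ = -3223, D₂ = -3223
f is negative-definite; reduce −f:
−f: flip: (31,1,26)→(26,-1,31)
−f: reduced (well bottom): (26,-1,31) with a≤c, −a<b≤a
flip sign back: reduced form of f is (-26,1,-31)
g: flip: (38,11,22)→(22,-11,38)
g: reduced (well bottom): (22,-11,38) with a≤c, −a<b≤a
reduced forms (-26, 1, -31) vs (22, -11, 38) ⇒ inequivalent

no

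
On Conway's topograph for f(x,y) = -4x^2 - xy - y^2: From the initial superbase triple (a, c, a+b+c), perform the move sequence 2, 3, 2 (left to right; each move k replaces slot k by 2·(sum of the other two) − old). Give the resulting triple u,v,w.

start (-4,-1,-6) = (f(1,0),f(0,1),f(1,1))
replace slot 2: 2·((-4)+(-6)) − (-1) = -19 → (-4,-19,-6)
replace slot 3: 2·((-4)+(-19)) − (-6) = -40 → (-4,-19,-40)
replace slot 2: 2·((-4)+(-40)) − (-19) = -69 → (-4,-69,-40)

-4,-69,-40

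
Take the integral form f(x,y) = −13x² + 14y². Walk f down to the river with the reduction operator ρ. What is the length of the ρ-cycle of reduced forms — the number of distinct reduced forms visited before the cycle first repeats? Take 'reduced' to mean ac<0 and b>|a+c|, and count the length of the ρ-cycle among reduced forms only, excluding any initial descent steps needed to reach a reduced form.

D = 728, ⌊√D⌋ = 26
descent: ρ → (14,0,-13)
descent: ρ → (-13,26,1)  [lands on river]
river: ρ → (1,26,-13)
ρ-cycle length = 2 (tail of 2 descent steps not counted)

2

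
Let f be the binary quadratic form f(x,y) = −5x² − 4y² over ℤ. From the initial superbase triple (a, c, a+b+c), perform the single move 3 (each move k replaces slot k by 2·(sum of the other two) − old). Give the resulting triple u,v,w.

start (-5,-4,-9) = (f(1,0),f(0,1),f(1,1))
replace slot 3: 2·((-5)+(-4)) − (-9) = -9 → (-5,-4,-9)

-5,-4,-9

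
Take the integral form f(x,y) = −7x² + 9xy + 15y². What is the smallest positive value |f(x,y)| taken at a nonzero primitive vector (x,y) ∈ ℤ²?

river: ρ → (15,21,-1)
river: ρ → (-1,21,15)
river: ρ → (15,9,-7)
river: ρ → (-7,19,5)
river: ρ → (5,21,-3)
river: ρ → (-3,21,5)
river: ρ → (5,19,-7)
river: ρ → (-7,9,15)
closes: descent 0, river 8
min |a| on river = 1

1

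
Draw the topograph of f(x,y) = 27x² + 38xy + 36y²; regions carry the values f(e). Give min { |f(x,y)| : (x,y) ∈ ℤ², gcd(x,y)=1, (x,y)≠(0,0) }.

translate: b→-16 (≡38 mod 54), so (27,38,36)→(27,-16,25)
flip: (27,-16,25)→(25,16,27)
reduced (well bottom): (25,16,27) with a≤c, −a<b≤a
well minimum = a = 25

25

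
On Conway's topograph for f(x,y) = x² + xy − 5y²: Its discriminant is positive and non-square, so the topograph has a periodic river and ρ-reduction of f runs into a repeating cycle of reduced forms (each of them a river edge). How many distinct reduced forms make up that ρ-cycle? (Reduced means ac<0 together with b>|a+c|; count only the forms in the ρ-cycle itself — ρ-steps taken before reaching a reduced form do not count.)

D = 21, ⌊√D⌋ = 4
descent: ρ → (-5,-1,1)
descent: ρ → (1,3,-3)  [lands on river]
river: ρ → (-3,3,1)
ρ-cycle length = 2 (tail of 2 descent steps not counted)

2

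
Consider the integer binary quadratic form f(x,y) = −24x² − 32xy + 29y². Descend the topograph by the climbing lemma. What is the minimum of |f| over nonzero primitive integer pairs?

descent: ρ → (29,32,-24)  [lands on river]
river: ρ → (-24,16,37)
river: ρ → (37,58,-3)
river: ρ → (-3,56,56)
river: ρ → (56,56,-3)
river: ρ → (-3,58,37)
river: ρ → (37,16,-24)
river: ρ → (-24,32,29)
river: ρ → (29,26,-27)
river: ρ → (-27,28,28)
river: ρ → (28,28,-27)
river: ρ → (-27,26,29)
closes: descent 1, river 12
min |a| on river = 3

3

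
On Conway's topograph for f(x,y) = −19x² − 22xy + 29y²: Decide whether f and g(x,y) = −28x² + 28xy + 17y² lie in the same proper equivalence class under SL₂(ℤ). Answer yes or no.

D₁ = 2688, D₂ = 2688
river cycle of f (length 8): (29, 22, -19), (-19, 16, 32), (32, 48, -3), (-3, 48, 32), (32, 16, -19), (-19, 22, 29), (29, 36, -12), (-12, 36, 29)
river cycle of g (length 8): (17, 40, -16), (-16, 24, 33), (33, 42, -7), (-7, 42, 33), (33, 24, -16), (-16, 40, 17), (17, 28, -28), (-28, 28, 17)
cycles differ ⇒ inequivalent

no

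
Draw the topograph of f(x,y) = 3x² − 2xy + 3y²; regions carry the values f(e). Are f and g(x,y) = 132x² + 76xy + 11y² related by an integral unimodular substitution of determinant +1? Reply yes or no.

D₁ = -32, D₂ = -32
f: flip: (3,-2,3)→(3,2,3)
f: reduced (well bottom): (3,2,3) with a≤c, −a<b≤a
g: flip: (132,76,11)→(11,-76,132)
g: translate: b→-10 (≡-76 mod 22), so (11,-76,132)→(11,-10,3)
g: flip: (11,-10,3)→(3,10,11)
g: translate: b→-2 (≡10 mod 6), so (3,10,11)→(3,-2,3)
g: flip: (3,-2,3)→(3,2,3)
g: reduced (well bottom): (3,2,3) with a≤c, −a<b≤a
reduced forms (3, 2, 3) vs (3, 2, 3) ⇒ equivalent

yes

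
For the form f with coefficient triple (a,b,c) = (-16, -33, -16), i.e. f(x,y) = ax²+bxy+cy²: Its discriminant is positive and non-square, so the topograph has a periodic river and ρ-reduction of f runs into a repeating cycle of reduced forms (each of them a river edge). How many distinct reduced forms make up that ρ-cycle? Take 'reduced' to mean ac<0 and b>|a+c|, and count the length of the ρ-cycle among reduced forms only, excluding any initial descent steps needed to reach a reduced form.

D = 65, ⌊√D⌋ = 8
descent: ρ → (-16,1,1)
descent: ρ → (1,7,-4)  [lands on river]
river: ρ → (-4,1,4)
river: ρ → (4,7,-1)
river: ρ → (-1,7,4)
river: ρ → (4,1,-4)
river: ρ → (-4,7,1)
ρ-cycle length = 6 (tail of 2 descent steps not counted)

6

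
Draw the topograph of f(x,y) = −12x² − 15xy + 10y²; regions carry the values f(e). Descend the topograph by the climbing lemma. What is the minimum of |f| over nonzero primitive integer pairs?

descent: ρ → (10,15,-12)  [lands on river]
river: ρ → (-12,9,13)
river: ρ → (13,17,-8)
river: ρ → (-8,15,15)
river: ρ → (15,15,-8)
river: ρ → (-8,17,13)
river: ρ → (13,9,-12)
river: ρ → (-12,15,10)
river: ρ → (10,25,-2)
river: ρ → (-2,23,22)
river: ρ → (22,21,-3)
river: ρ → (-3,21,22)
river: ρ → (22,23,-2)
river: ρ → (-2,25,10)
closes: descent 1, river 14
min |a| on river = 2

2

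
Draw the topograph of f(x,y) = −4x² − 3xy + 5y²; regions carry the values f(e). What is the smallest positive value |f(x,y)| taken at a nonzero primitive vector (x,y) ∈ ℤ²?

descent: ρ → (5,3,-4)  [lands on river]
river: ρ → (-4,5,4)
river: ρ → (4,3,-5)
river: ρ → (-5,7,2)
river: ρ → (2,9,-1)
river: ρ → (-1,9,2)
river: ρ → (2,7,-5)
river: ρ → (-5,3,4)
river: ρ → (4,5,-4)
river: ρ → (-4,3,5)
river: ρ → (5,7,-2)
river: ρ → (-2,9,1)
river: ρ → (1,9,-2)
river: ρ → (-2,7,5)
closes: descent 1, river 14
min |a| on river = 1

1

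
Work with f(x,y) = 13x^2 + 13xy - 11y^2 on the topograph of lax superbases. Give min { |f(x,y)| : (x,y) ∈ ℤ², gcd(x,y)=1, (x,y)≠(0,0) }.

river: ρ → (-11,9,15)
river: ρ → (15,21,-5)
river: ρ → (-5,19,19)
river: ρ → (19,19,-5)
river: ρ → (-5,21,15)
river: ρ → (15,9,-11)
river: ρ → (-11,13,13)
river: ρ → (13,13,-11)
closes: descent 0, river 8
min |a| on river = 5

5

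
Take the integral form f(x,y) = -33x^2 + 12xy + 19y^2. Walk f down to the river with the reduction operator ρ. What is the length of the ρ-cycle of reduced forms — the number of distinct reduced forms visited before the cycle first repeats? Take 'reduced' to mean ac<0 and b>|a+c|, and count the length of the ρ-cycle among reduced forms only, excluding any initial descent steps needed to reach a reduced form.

D = 2652, ⌊√D⌋ = 51
descent: ρ → (19,26,-26)  [lands on river]
river: ρ → (-26,26,19)
river: ρ → (19,50,-2)
river: ρ → (-2,50,19)
ρ-cycle length = 4 (tail of 1 descent step not counted)

4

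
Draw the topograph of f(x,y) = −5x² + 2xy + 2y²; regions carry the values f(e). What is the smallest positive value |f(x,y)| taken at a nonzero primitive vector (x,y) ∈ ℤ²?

descent: ρ → (2,6,-1)  [lands on river]
river: ρ → (-1,6,2)
closes: descent 1, river 2
min |a| on river = 1

1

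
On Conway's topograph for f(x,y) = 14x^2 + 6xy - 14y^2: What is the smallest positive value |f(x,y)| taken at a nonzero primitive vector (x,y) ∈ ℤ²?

river: ρ → (-14,22,6)
river: ρ → (6,26,-6)
river: ρ → (-6,22,14)
river: ρ → (14,6,-14)
closes: descent 0, river 4
min |a| on river = 6

6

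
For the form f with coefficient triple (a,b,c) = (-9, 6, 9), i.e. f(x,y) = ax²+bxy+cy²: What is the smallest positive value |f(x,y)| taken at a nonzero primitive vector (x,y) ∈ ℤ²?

river: ρ → (9,12,-6)
river: ρ → (-6,12,9)
river: ρ → (9,6,-9)
river: ρ → (-9,12,6)
river: ρ → (6,12,-9)
river: ρ → (-9,6,9)
closes: descent 0, river 6
min |a| on river = 6

6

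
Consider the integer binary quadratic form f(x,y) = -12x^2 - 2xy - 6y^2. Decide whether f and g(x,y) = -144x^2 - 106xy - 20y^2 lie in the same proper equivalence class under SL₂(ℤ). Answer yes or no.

D₁ = -284, D₂ = -284
f is negative-definite; reduce −f:
−f: flip: (12,2,6)→(6,-2,12)
−f: reduced (well bottom): (6,-2,12) with a≤c, −a<b≤a
flip sign back: reduced form of f is (-6,2,-12)
g is negative-definite; reduce −g:
−g: flip: (144,106,20)→(20,-106,144)
−g: translate: b→14 (≡-106 mod 40), so (20,-106,144)→(20,14,6)
−g: flip: (20,14,6)→(6,-14,20)
−g: translate: b→-2 (≡-14 mod 12), so (6,-14,20)→(6,-2,12)
−g: reduced (well bottom): (6,-2,12) with a≤c, −a<b≤a
flip sign back: reduced form of g is (-6,2,-12)
reduced forms (-6, 2, -12) vs (-6, 2, -12) ⇒ equivalent

yes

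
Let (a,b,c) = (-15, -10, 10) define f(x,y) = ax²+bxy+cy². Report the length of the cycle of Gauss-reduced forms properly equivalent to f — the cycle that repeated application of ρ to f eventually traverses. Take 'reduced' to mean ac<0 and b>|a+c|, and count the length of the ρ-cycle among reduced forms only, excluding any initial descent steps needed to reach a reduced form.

D = 700, ⌊√D⌋ = 26
descent: ρ → (10,10,-15)  [lands on river]
river: ρ → (-15,20,5)
river: ρ → (5,20,-15)
river: ρ → (-15,10,10)
ρ-cycle length = 4 (tail of 1 descent step not counted)

4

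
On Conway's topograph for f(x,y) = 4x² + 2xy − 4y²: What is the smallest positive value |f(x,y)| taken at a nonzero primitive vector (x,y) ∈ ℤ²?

river: ρ → (-4,6,2)
river: ρ → (2,6,-4)
river: ρ → (-4,2,4)
river: ρ → (4,6,-2)
river: ρ → (-2,6,4)
river: ρ → (4,2,-4)
closes: descent 0, river 6
min |a| on river = 2

2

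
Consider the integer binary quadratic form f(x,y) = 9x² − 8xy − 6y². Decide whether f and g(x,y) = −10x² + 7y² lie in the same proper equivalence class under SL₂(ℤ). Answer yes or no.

D₁ = 280, D₂ = 280
river cycle of f (length 6): (-6, 8, 9), (9, 10, -5), (-5, 10, 9), (9, 8, -6), (-6, 16, 1), (1, 16, -6)
river cycle of g (length 4): (7, 14, -3), (-3, 16, 2), (2, 16, -3), (-3, 14, 7)
cycles differ ⇒ inequivalent

no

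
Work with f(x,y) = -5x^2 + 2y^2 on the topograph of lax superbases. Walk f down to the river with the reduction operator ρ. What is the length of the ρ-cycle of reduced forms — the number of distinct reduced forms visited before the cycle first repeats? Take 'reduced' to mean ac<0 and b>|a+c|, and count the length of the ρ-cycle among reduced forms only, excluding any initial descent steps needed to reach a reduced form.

D = 40, ⌊√D⌋ = 6
descent: ρ → (2,4,-3)  [lands on river]
river: ρ → (-3,2,3)
river: ρ → (3,4,-2)
river: ρ → (-2,4,3)
river: ρ → (3,2,-3)
river: ρ → (-3,4,2)
ρ-cycle length = 6 (tail of 1 descent step not counted)

6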